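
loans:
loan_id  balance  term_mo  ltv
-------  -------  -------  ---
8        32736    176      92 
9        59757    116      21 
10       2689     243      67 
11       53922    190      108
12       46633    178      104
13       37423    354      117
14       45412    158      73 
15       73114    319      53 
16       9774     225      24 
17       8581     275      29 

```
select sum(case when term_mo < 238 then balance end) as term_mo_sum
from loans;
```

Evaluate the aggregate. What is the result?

loan_id=8: ✓ → 32736
loan_id=9: ✓ → 59757
loan_id=10: ✗
loan_id=11: ✓ → 53922
loan_id=12: ✓ → 46633
loan_id=13: ✗
loan_id=14: ✓ → 45412
loan_id=15: ✗
loan_id=16: ✓ → 9774
loan_id=17: ✗
term_mo_sum = 32736 + 59757 + 53922 + 46633 + 45412 + 9774 = 248234

248234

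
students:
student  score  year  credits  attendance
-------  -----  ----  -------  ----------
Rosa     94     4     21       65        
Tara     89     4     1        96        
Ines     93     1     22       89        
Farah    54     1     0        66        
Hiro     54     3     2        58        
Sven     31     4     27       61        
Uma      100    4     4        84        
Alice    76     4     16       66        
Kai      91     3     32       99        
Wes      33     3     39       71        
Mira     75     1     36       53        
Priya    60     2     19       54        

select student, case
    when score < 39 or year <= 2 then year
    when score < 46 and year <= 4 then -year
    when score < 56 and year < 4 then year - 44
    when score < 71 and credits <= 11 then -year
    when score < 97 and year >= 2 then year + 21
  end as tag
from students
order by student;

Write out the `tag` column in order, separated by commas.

student=Alice: score < 97 and year >= 2 → 25
student=Farah: score < 39 or year <= 2 → 1
student=Hiro: score < 56 and year < 4 → -41
student=Ines: score < 39 or year <= 2 → 1
student=Kai: score < 97 and year >= 2 → 24
student=Mira: score < 39 or year <= 2 → 1
student=Priya: score < 39 or year <= 2 → 2
student=Rosa: score < 97 and year >= 2 → 25
student=Sven: score < 39 or year <= 2 → 4
student=Tara: score < 97 and year >= 2 → 25
student=Uma: (no match → NULL) → NULL
student=Wes: score < 39 or year <= 2 → 3

25, 1, -41, 1, 24, 1, 2, 25, 4, 25, NULL, 3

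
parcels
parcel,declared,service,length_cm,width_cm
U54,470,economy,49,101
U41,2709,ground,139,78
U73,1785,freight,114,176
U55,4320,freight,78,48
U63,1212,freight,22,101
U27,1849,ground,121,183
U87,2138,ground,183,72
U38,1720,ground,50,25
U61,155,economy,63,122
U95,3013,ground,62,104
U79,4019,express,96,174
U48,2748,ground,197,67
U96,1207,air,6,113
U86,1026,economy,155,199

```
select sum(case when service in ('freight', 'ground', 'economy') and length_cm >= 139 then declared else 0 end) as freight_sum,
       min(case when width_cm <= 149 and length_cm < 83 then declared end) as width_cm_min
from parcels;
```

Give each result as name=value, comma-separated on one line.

[freight_sum: service in ('freight', 'ground', 'economy') and length_cm >= 139]
parcel=U54: ✗
parcel=U41: ✓ → 2709
parcel=U73: ✗
parcel=U55: ✗
parcel=U63: ✗
parcel=U27: ✗
parcel=U87: ✓ → 2138
parcel=U38: ✗
parcel=U61: ✗
parcel=U95: ✗
parcel=U79: ✗
parcel=U48: ✓ → 2748
parcel=U96: ✗
parcel=U86: ✓ → 1026
freight_sum = 2709 + 2138 + 2748 + 1026 = 8621
—
[width_cm_min: width_cm <= 149 and length_cm < 83]
parcel=U54: ✓ → 470
parcel=U41: ✗
parcel=U73: ✗
parcel=U55: ✓ → 4320
parcel=U63: ✓ → 1212
parcel=U27: ✗
parcel=U87: ✗
parcel=U38: ✓ → 1720
parcel=U61: ✓ → 155
parcel=U95: ✓ → 3013
parcel=U79: ✗
parcel=U48: ✗
parcel=U96: ✓ → 1207
parcel=U86: ✗
width_cm_min = MIN(470, 4320, 1212, 1720, 155, 3013, 1207) = 155

freight_sum=8621, width_cm_min=155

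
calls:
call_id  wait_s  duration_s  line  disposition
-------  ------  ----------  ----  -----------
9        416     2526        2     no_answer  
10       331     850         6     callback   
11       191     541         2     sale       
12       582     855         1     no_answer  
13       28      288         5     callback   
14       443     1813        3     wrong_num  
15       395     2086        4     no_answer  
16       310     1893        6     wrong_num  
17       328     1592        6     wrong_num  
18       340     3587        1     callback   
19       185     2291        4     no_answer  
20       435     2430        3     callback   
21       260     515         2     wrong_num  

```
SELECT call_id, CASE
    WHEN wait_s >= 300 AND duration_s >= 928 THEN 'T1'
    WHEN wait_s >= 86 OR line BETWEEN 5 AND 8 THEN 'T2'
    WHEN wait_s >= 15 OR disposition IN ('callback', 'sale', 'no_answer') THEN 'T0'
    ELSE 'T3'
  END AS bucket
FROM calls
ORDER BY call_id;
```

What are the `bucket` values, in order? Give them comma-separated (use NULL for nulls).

call_id=9: wait_s >= 300 AND duration_s >= 928 → T1
call_id=10: wait_s >= 86 OR line BETWEEN 5 AND 8 → T2
call_id=11: wait_s >= 86 OR line BETWEEN 5 AND 8 → T2
call_id=12: wait_s >= 86 OR line BETWEEN 5 AND 8 → T2
call_id=13: wait_s >= 86 OR line BETWEEN 5 AND 8 → T2
call_id=14: wait_s >= 300 AND duration_s >= 928 → T1
call_id=15: wait_s >= 300 AND duration_s >= 928 → T1
call_id=16: wait_s >= 300 AND duration_s >= 928 → T1
call_id=17: wait_s >= 300 AND duration_s >= 928 → T1
call_id=18: wait_s >= 300 AND duration_s >= 928 → T1
call_id=19: wait_s >= 86 OR line BETWEEN 5 AND 8 → T2
call_id=20: wait_s >= 300 AND duration_s >= 928 → T1
call_id=21: wait_s >= 86 OR line BETWEEN 5 AND 8 → T2

T1, T2, T2, T2, T2, T1, T1, T1, T1, T1, T2, T1, T2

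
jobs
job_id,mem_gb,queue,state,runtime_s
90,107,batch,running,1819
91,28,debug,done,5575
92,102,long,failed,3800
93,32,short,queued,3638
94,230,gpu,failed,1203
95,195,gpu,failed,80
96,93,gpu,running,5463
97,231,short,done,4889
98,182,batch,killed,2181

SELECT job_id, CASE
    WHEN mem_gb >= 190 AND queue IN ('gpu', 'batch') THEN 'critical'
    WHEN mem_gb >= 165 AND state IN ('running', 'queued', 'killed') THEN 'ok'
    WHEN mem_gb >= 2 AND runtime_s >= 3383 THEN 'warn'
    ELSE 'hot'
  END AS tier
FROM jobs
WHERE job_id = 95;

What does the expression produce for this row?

job_id = 95: mem_gb=195, queue=gpu, state=failed, runtime_s=80.
mem_gb >= 190 AND queue IN ('gpu', 'batch') → true → critical

critical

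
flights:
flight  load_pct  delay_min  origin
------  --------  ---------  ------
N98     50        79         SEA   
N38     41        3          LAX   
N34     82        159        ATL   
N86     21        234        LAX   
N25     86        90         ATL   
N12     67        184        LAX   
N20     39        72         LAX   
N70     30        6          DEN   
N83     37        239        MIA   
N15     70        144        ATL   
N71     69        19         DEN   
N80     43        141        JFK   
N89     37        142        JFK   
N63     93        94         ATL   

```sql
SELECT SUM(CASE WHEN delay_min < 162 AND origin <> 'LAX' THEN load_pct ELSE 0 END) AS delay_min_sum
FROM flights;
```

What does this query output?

560

flight=N98: ✓ → 50
flight=N38: ✗
flight=N34: ✓ → 82
flight=N86: ✗
flight=N25: ✓ → 86
flight=N12: ✗
flight=N20: ✗
flight=N70: ✓ → 30
flight=N83: ✗
flight=N15: ✓ → 70
flight=N71: ✓ → 69
flight=N80: ✓ → 43
flight=N89: ✓ → 37
flight=N63: ✓ → 93
delay_min_sum = 50 + 82 + 86 + 30 + 70 + 69 + 43 + 37 + 93 = 560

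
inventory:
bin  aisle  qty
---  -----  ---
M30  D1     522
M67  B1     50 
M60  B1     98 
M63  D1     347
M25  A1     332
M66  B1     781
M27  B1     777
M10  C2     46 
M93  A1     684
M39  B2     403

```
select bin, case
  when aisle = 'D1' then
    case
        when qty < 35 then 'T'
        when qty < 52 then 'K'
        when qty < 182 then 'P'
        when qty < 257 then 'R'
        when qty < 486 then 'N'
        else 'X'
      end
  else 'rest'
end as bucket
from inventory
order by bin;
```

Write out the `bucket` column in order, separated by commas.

bin=M10: aisle='C2' → outer ELSE → rest
bin=M25: aisle='A1' → outer ELSE → rest
bin=M27: aisle='B1' → outer ELSE → rest
bin=M30: aisle='D1' → inner[ELSE] → X
bin=M39: aisle='B2' → outer ELSE → rest
bin=M60: aisle='B1' → outer ELSE → rest
bin=M63: aisle='D1' → inner[qty < 486] → N
bin=M66: aisle='B1' → outer ELSE → rest
bin=M67: aisle='B1' → outer ELSE → rest
bin=M93: aisle='A1' → outer ELSE → rest

rest, rest, rest, X, rest, rest, N, rest, rest, rest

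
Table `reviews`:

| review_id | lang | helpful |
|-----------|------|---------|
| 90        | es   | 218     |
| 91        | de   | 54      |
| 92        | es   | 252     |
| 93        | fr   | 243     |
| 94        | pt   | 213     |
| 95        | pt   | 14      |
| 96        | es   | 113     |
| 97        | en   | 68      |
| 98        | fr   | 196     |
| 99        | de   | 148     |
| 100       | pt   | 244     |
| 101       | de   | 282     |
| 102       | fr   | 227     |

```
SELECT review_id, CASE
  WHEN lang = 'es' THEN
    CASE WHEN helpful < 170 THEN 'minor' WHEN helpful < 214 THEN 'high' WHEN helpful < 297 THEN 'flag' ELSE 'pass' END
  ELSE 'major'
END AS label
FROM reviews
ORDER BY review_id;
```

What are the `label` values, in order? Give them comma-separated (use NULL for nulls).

flag, major, flag, major, major, major, minor, major, major, major, major, major, major

review_id=90: lang='es' → inner[helpful < 297] → flag
review_id=91: lang='de' → outer ELSE → major
review_id=92: lang='es' → inner[helpful < 297] → flag
review_id=93: lang='fr' → outer ELSE → major
review_id=94: lang='pt' → outer ELSE → major
review_id=95: lang='pt' → outer ELSE → major
review_id=96: lang='es' → inner[helpful < 170] → minor
review_id=97: lang='en' → outer ELSE → major
review_id=98: lang='fr' → outer ELSE → major
review_id=99: lang='de' → outer ELSE → major
review_id=100: lang='pt' → outer ELSE → major
review_id=101: lang='de' → outer ELSE → major
review_id=102: lang='fr' → outer ELSE → major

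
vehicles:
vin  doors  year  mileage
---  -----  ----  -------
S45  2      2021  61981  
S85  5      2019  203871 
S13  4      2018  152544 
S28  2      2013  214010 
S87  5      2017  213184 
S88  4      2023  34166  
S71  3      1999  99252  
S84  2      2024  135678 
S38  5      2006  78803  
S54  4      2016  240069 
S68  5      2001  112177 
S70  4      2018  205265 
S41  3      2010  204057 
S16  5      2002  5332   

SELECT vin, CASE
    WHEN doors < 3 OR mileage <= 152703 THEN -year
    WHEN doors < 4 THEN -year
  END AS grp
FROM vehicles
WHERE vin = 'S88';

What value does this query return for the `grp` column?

-2023

vin = S88: doors=4, year=2023, mileage=34166.
doors < 3 OR mileage <= 152703 → true → -2023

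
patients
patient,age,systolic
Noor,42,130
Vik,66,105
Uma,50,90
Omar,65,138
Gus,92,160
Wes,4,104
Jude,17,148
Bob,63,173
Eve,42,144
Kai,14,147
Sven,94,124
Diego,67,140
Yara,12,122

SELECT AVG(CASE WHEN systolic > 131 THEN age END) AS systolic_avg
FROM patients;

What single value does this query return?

patient=Noor: ✗
patient=Vik: ✗
patient=Uma: ✗
patient=Omar: ✓ → 65
patient=Gus: ✓ → 92
patient=Wes: ✗
patient=Jude: ✓ → 17
patient=Bob: ✓ → 63
patient=Eve: ✓ → 42
patient=Kai: ✓ → 14
patient=Sven: ✗
patient=Diego: ✓ → 67
patient=Yara: ✗
systolic_avg = (65 + 92 + 17 + 63 + 42 + 14 + 67) / 7 = 51.4285714286

51.4285714286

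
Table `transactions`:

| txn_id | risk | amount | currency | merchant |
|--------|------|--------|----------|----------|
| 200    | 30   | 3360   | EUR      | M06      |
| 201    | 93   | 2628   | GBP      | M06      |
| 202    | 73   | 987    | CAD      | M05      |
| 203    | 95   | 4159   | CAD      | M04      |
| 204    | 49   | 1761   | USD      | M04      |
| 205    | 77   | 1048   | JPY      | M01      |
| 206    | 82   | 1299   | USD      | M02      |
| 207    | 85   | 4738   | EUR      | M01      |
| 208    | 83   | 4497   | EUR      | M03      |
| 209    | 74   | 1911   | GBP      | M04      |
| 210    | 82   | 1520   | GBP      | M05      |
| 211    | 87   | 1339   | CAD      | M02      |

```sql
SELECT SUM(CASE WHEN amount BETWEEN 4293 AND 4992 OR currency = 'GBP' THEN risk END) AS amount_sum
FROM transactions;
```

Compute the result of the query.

417

txn_id=200: ✗
txn_id=201: ✓ → 93
txn_id=202: ✗
txn_id=203: ✗
txn_id=204: ✗
txn_id=205: ✗
txn_id=206: ✗
txn_id=207: ✓ → 85
txn_id=208: ✓ → 83
txn_id=209: ✓ → 74
txn_id=210: ✓ → 82
txn_id=211: ✗
amount_sum = 93 + 85 + 83 + 74 + 82 = 417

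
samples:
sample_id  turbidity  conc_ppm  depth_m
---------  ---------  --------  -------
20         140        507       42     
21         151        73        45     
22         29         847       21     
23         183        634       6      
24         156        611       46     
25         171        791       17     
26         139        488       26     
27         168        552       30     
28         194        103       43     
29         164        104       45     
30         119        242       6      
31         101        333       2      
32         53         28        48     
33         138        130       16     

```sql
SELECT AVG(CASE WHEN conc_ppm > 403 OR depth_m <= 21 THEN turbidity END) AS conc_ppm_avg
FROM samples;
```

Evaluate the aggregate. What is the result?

sample_id=20: ✓ → 140
sample_id=21: ✗
sample_id=22: ✓ → 29
sample_id=23: ✓ → 183
sample_id=24: ✓ → 156
sample_id=25: ✓ → 171
sample_id=26: ✓ → 139
sample_id=27: ✓ → 168
sample_id=28: ✗
sample_id=29: ✗
sample_id=30: ✓ → 119
sample_id=31: ✓ → 101
sample_id=32: ✗
sample_id=33: ✓ → 138
conc_ppm_avg = (140 + 29 + 183 + 156 + 171 + 139 + 168 + 119 + 101 + 138) / 10 = 134.4

134.4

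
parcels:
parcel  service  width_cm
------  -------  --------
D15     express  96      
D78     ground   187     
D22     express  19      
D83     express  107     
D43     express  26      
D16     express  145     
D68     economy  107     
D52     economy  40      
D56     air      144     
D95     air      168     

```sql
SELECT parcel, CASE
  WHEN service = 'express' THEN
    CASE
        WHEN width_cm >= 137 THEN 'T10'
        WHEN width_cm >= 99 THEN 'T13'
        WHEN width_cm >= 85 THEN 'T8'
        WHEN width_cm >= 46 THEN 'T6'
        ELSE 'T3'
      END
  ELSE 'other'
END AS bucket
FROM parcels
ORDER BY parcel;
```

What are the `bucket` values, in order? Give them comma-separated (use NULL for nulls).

parcel=D15: service='express' → inner[width_cm >= 85] → T8
parcel=D16: service='express' → inner[width_cm >= 137] → T10
parcel=D22: service='express' → inner[ELSE] → T3
parcel=D43: service='express' → inner[ELSE] → T3
parcel=D52: service='economy' → outer ELSE → other
parcel=D56: service='air' → outer ELSE → other
parcel=D68: service='economy' → outer ELSE → other
parcel=D78: service='ground' → outer ELSE → other
parcel=D83: service='express' → inner[width_cm >= 99] → T13
parcel=D95: service='air' → outer ELSE → other

T8, T10, T3, T3, other, other, other, other, T13, other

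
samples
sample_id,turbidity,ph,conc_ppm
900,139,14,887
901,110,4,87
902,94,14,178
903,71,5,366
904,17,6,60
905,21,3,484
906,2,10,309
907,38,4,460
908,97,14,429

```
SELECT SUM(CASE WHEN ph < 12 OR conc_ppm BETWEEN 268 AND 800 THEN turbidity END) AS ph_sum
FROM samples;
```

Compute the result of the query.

sample_id=900: ✗
sample_id=901: ✓ → 110
sample_id=902: ✗
sample_id=903: ✓ → 71
sample_id=904: ✓ → 17
sample_id=905: ✓ → 21
sample_id=906: ✓ → 2
sample_id=907: ✓ → 38
sample_id=908: ✓ → 97
ph_sum = 110 + 71 + 17 + 21 + 2 + 38 + 97 = 356

356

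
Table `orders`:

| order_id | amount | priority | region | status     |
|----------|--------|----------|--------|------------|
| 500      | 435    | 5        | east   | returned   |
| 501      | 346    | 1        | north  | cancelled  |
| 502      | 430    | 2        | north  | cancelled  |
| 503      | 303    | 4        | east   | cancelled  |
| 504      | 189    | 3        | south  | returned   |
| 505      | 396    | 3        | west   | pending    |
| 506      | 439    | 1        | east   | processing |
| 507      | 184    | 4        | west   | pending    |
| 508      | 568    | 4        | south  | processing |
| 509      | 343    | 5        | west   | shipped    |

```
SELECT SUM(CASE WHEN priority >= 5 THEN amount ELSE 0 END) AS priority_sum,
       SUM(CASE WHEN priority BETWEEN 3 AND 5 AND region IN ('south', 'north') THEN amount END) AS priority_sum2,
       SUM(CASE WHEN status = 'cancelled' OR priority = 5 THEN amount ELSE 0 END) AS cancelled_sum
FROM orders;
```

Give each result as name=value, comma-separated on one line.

[priority_sum: priority >= 5]
order_id=500: ✓ → 435
order_id=501: ✗
order_id=502: ✗
order_id=503: ✗
order_id=504: ✗
order_id=505: ✗
order_id=506: ✗
order_id=507: ✗
order_id=508: ✗
order_id=509: ✓ → 343
priority_sum = 435 + 343 = 778
—
[priority_sum2: priority BETWEEN 3 AND 5 AND region IN ('south', 'north')]
order_id=500: ✗
order_id=501: ✗
order_id=502: ✗
order_id=503: ✗
order_id=504: ✓ → 189
order_id=505: ✗
order_id=506: ✗
order_id=507: ✗
order_id=508: ✓ → 568
order_id=509: ✗
priority_sum2 = 189 + 568 = 757
—
[cancelled_sum: status = 'cancelled' OR priority = 5]
order_id=500: ✓ → 435
order_id=501: ✓ → 346
order_id=502: ✓ → 430
order_id=503: ✓ → 303
order_id=504: ✗
order_id=505: ✗
order_id=506: ✗
order_id=507: ✗
order_id=508: ✗
order_id=509: ✓ → 343
cancelled_sum = 435 + 346 + 430 + 303 + 343 = 1857

priority_sum=778, priority_sum2=757, cancelled_sum=1857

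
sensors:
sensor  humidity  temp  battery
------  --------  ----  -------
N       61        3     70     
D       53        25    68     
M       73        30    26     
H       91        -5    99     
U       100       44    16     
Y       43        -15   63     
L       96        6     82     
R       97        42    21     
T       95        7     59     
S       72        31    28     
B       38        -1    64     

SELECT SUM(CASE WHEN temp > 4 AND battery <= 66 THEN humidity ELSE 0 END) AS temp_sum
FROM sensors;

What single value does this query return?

sensor=N: ✗
sensor=D: ✗
sensor=M: ✓ → 73
sensor=H: ✗
sensor=U: ✓ → 100
sensor=Y: ✗
sensor=L: ✗
sensor=R: ✓ → 97
sensor=T: ✓ → 95
sensor=S: ✓ → 72
sensor=B: ✗
temp_sum = 73 + 100 + 97 + 95 + 72 = 437

437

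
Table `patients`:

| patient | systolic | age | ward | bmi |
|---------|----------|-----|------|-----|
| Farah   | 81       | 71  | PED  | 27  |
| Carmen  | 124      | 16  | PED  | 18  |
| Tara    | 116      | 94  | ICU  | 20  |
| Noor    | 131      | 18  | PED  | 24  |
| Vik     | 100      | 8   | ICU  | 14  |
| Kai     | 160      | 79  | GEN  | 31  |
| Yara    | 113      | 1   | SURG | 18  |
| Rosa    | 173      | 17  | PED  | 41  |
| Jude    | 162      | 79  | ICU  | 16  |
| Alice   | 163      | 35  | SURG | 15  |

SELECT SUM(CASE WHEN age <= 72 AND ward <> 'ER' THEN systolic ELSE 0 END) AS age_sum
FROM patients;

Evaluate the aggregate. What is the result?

885

patient=Farah: ✓ → 81
patient=Carmen: ✓ → 124
patient=Tara: ✗
patient=Noor: ✓ → 131
patient=Vik: ✓ → 100
patient=Kai: ✗
patient=Yara: ✓ → 113
patient=Rosa: ✓ → 173
patient=Jude: ✗
patient=Alice: ✓ → 163
age_sum = 81 + 124 + 131 + 100 + 113 + 173 + 163 = 885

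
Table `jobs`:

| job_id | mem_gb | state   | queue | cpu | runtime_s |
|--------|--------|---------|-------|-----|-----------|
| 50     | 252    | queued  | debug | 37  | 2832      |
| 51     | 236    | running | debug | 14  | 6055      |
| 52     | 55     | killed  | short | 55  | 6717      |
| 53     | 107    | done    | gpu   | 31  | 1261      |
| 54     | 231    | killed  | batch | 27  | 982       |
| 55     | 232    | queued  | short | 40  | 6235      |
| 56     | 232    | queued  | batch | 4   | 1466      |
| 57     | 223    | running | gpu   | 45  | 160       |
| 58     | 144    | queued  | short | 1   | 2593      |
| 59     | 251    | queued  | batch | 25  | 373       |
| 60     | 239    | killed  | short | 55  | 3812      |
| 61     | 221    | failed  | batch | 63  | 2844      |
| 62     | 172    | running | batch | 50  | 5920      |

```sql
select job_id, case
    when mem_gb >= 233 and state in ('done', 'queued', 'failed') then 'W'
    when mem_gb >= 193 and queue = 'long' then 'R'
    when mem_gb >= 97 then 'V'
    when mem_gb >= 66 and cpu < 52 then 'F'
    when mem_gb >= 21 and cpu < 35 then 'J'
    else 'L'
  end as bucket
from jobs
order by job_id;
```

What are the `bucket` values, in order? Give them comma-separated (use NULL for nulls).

W, V, L, V, V, V, V, V, V, W, V, V, V

job_id=50: mem_gb >= 233 and state in ('done', 'queued', 'failed') → W
job_id=51: mem_gb >= 97 → V
job_id=52: ELSE → L
job_id=53: mem_gb >= 97 → V
job_id=54: mem_gb >= 97 → V
job_id=55: mem_gb >= 97 → V
job_id=56: mem_gb >= 97 → V
job_id=57: mem_gb >= 97 → V
job_id=58: mem_gb >= 97 → V
job_id=59: mem_gb >= 233 and state in ('done', 'queued', 'failed') → W
job_id=60: mem_gb >= 97 → V
job_id=61: mem_gb >= 97 → V
job_id=62: mem_gb >= 97 → V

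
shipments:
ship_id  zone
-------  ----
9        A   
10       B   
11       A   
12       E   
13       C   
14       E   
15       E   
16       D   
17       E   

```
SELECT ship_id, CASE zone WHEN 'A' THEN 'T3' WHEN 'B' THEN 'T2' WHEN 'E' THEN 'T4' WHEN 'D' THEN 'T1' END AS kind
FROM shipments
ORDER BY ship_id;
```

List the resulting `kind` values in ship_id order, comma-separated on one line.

T3, T2, T3, T4, NULL, T4, T4, T1, T4

ship_id=9: zone='A' → T3
ship_id=10: zone='B' → T2
ship_id=11: zone='A' → T3
ship_id=12: zone='E' → T4
ship_id=13: (no match → NULL) → NULL
ship_id=14: zone='E' → T4
ship_id=15: zone='E' → T4
ship_id=16: zone='D' → T1
ship_id=17: zone='E' → T4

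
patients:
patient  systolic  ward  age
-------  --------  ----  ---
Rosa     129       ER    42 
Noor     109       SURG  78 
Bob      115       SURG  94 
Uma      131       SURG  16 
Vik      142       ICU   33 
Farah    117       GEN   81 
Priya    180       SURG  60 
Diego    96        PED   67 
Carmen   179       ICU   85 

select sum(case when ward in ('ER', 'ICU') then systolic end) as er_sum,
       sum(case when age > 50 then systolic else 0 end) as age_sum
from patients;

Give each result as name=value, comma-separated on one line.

[er_sum: ward in ('ER', 'ICU')]
patient=Rosa: ✓ → 129
patient=Noor: ✗
patient=Bob: ✗
patient=Uma: ✗
patient=Vik: ✓ → 142
patient=Farah: ✗
patient=Priya: ✗
patient=Diego: ✗
patient=Carmen: ✓ → 179
er_sum = 129 + 142 + 179 = 450
—
[age_sum: age > 50]
patient=Rosa: ✗
patient=Noor: ✓ → 109
patient=Bob: ✓ → 115
patient=Uma: ✗
patient=Vik: ✗
patient=Farah: ✓ → 117
patient=Priya: ✓ → 180
patient=Diego: ✓ → 96
patient=Carmen: ✓ → 179
age_sum = 109 + 115 + 117 + 180 + 96 + 179 = 796

er_sum=450, age_sum=796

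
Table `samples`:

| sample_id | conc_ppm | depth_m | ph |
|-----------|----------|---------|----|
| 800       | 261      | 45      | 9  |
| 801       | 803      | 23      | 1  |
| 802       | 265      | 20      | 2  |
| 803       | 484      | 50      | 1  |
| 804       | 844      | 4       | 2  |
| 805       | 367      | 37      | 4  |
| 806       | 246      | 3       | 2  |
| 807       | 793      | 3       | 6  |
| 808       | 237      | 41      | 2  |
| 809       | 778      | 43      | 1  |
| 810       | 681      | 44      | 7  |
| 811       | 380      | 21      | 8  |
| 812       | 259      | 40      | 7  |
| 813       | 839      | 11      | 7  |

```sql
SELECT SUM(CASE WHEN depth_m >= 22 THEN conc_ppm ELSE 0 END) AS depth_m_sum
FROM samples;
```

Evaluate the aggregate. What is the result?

3870

sample_id=800: ✓ → 261
sample_id=801: ✓ → 803
sample_id=802: ✗
sample_id=803: ✓ → 484
sample_id=804: ✗
sample_id=805: ✓ → 367
sample_id=806: ✗
sample_id=807: ✗
sample_id=808: ✓ → 237
sample_id=809: ✓ → 778
sample_id=810: ✓ → 681
sample_id=811: ✗
sample_id=812: ✓ → 259
sample_id=813: ✗
depth_m_sum = 261 + 803 + 484 + 367 + 237 + 778 + 681 + 259 = 3870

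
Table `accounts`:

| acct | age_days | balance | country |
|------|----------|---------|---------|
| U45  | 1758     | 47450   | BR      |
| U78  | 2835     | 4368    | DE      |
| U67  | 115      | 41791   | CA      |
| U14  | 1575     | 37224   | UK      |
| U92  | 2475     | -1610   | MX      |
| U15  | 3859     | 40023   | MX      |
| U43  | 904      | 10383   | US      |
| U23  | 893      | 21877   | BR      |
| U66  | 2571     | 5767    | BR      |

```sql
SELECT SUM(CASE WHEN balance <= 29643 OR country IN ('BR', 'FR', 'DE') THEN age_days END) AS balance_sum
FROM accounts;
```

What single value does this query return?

acct=U45: ✓ → 1758
acct=U78: ✓ → 2835
acct=U67: ✗
acct=U14: ✗
acct=U92: ✓ → 2475
acct=U15: ✗
acct=U43: ✓ → 904
acct=U23: ✓ → 893
acct=U66: ✓ → 2571
balance_sum = 1758 + 2835 + 2475 + 904 + 893 + 2571 = 11436

11436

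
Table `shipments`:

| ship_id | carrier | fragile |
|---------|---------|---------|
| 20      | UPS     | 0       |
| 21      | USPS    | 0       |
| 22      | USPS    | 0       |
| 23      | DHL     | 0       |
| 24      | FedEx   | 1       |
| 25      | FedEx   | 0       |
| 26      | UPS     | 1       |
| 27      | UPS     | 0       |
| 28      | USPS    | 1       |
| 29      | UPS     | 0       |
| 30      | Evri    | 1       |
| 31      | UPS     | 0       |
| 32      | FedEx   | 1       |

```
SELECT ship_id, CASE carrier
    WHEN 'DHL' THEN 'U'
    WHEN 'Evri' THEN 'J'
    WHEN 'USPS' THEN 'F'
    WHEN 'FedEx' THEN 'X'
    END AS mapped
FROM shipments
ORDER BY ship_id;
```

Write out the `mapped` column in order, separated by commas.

ship_id=20: (no match → NULL) → NULL
ship_id=21: carrier='USPS' → F
ship_id=22: carrier='USPS' → F
ship_id=23: carrier='DHL' → U
ship_id=24: carrier='FedEx' → X
ship_id=25: carrier='FedEx' → X
ship_id=26: (no match → NULL) → NULL
ship_id=27: (no match → NULL) → NULL
ship_id=28: carrier='USPS' → F
ship_id=29: (no match → NULL) → NULL
ship_id=30: carrier='Evri' → J
ship_id=31: (no match → NULL) → NULL
ship_id=32: carrier='FedEx' → X

NULL, F, F, U, X, X, NULL, NULL, F, NULL, J, NULL, X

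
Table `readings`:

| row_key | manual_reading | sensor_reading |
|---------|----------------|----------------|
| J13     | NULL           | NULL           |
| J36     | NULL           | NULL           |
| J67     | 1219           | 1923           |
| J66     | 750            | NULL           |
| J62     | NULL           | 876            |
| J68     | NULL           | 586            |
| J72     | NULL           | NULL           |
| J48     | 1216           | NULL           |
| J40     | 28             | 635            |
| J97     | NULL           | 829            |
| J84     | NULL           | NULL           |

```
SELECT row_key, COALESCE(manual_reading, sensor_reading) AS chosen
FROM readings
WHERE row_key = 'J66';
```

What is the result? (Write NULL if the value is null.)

750

row_key = J66: manual_reading=750, sensor_reading=NULL.
manual_reading=750 → 750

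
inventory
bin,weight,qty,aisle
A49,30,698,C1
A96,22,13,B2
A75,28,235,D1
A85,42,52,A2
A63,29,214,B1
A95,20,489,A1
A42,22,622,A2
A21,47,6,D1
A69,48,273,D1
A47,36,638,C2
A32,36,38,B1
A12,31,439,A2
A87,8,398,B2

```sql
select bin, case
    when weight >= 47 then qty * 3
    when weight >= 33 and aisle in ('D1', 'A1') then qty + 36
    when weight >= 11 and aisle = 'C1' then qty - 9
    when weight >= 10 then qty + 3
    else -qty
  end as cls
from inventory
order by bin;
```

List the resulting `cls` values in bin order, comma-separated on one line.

bin=A12: weight >= 10 → 442
bin=A21: weight >= 47 → 18
bin=A32: weight >= 10 → 41
bin=A42: weight >= 10 → 625
bin=A47: weight >= 10 → 641
bin=A49: weight >= 11 and aisle = 'C1' → 689
bin=A63: weight >= 10 → 217
bin=A69: weight >= 47 → 819
bin=A75: weight >= 10 → 238
bin=A85: weight >= 10 → 55
bin=A87: ELSE → -398
bin=A95: weight >= 10 → 492
bin=A96: weight >= 10 → 16

442, 18, 41, 625, 641, 689, 217, 819, 238, 55, -398, 492, 16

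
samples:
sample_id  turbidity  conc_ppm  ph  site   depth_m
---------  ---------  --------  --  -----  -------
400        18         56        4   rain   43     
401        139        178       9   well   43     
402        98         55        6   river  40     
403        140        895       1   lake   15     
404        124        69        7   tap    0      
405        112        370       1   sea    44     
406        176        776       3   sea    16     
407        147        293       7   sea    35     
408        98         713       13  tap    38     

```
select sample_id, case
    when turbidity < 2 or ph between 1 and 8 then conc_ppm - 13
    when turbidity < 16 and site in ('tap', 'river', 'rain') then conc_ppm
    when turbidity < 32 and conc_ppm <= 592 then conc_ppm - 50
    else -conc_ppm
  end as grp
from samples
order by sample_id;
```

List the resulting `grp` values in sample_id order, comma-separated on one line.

43, -178, 42, 882, 56, 357, 763, 280, -713

sample_id=400: turbidity < 2 or ph between 1 and 8 → 43
sample_id=401: ELSE → -178
sample_id=402: turbidity < 2 or ph between 1 and 8 → 42
sample_id=403: turbidity < 2 or ph between 1 and 8 → 882
sample_id=404: turbidity < 2 or ph between 1 and 8 → 56
sample_id=405: turbidity < 2 or ph between 1 and 8 → 357
sample_id=406: turbidity < 2 or ph between 1 and 8 → 763
sample_id=407: turbidity < 2 or ph between 1 and 8 → 280
sample_id=408: ELSE → -713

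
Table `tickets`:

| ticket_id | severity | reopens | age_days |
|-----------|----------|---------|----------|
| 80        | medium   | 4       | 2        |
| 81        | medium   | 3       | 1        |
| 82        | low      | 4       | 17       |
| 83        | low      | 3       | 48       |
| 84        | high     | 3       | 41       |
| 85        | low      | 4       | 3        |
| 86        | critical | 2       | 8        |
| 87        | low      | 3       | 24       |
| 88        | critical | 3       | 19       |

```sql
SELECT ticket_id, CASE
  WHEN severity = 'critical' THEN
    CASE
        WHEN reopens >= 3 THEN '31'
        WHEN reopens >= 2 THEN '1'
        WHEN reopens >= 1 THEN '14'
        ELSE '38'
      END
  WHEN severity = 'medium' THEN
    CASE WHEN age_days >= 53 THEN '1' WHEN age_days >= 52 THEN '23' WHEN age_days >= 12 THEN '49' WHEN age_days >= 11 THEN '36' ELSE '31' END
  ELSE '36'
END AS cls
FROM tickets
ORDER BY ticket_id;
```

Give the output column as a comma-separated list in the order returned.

31, 31, 36, 36, 36, 36, 1, 36, 31

ticket_id=80: severity='medium' → inner[ELSE] → 31
ticket_id=81: severity='medium' → inner[ELSE] → 31
ticket_id=82: severity='low' → outer ELSE → 36
ticket_id=83: severity='low' → outer ELSE → 36
ticket_id=84: severity='high' → outer ELSE → 36
ticket_id=85: severity='low' → outer ELSE → 36
ticket_id=86: severity='critical' → inner[reopens >= 2] → 1
ticket_id=87: severity='low' → outer ELSE → 36
ticket_id=88: severity='critical' → inner[reopens >= 3] → 31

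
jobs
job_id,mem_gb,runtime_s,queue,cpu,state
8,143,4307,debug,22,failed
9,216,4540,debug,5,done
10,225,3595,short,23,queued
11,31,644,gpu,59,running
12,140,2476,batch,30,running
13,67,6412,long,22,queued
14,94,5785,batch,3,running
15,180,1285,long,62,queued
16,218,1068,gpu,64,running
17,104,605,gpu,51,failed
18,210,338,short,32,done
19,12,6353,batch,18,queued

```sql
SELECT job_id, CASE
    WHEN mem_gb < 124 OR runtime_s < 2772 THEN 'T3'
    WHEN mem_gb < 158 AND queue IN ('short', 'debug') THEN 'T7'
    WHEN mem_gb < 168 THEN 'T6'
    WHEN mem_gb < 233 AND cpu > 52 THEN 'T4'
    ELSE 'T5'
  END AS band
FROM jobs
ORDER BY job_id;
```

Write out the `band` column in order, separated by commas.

T7, T5, T5, T3, T3, T3, T3, T3, T3, T3, T3, T3

job_id=8: mem_gb < 158 AND queue IN ('short', 'debug') → T7
job_id=9: ELSE → T5
job_id=10: ELSE → T5
job_id=11: mem_gb < 124 OR runtime_s < 2772 → T3
job_id=12: mem_gb < 124 OR runtime_s < 2772 → T3
job_id=13: mem_gb < 124 OR runtime_s < 2772 → T3
job_id=14: mem_gb < 124 OR runtime_s < 2772 → T3
job_id=15: mem_gb < 124 OR runtime_s < 2772 → T3
job_id=16: mem_gb < 124 OR runtime_s < 2772 → T3
job_id=17: mem_gb < 124 OR runtime_s < 2772 → T3
job_id=18: mem_gb < 124 OR runtime_s < 2772 → T3
job_id=19: mem_gb < 124 OR runtime_s < 2772 → T3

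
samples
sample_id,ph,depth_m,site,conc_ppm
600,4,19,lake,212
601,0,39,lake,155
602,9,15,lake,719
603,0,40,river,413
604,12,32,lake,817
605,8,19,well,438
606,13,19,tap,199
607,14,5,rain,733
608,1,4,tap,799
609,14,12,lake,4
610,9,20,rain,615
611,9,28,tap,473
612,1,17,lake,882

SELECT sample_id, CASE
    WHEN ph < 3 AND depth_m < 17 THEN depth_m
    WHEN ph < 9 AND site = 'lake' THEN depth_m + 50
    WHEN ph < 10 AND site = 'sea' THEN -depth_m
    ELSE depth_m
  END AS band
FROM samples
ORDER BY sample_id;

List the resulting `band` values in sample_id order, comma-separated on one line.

69, 89, 15, 40, 32, 19, 19, 5, 4, 12, 20, 28, 67

sample_id=600: ph < 9 AND site = 'lake' → 69
sample_id=601: ph < 9 AND site = 'lake' → 89
sample_id=602: ELSE → 15
sample_id=603: ELSE → 40
sample_id=604: ELSE → 32
sample_id=605: ELSE → 19
sample_id=606: ELSE → 19
sample_id=607: ELSE → 5
sample_id=608: ph < 3 AND depth_m < 17 → 4
sample_id=609: ELSE → 12
sample_id=610: ELSE → 20
sample_id=611: ELSE → 28
sample_id=612: ph < 9 AND site = 'lake' → 67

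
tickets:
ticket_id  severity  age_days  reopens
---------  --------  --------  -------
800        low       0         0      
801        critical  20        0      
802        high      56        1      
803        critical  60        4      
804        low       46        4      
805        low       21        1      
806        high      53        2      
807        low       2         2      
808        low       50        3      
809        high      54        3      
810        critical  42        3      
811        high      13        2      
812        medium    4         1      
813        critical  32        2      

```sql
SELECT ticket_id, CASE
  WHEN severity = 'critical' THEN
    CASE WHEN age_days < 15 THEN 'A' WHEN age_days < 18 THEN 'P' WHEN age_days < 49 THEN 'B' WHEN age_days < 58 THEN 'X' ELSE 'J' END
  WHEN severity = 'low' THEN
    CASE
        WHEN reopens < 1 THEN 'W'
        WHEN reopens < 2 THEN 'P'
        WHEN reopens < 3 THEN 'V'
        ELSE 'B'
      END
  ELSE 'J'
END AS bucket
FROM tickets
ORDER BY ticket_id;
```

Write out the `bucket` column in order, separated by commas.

ticket_id=800: severity='low' → inner[reopens < 1] → W
ticket_id=801: severity='critical' → inner[age_days < 49] → B
ticket_id=802: severity='high' → outer ELSE → J
ticket_id=803: severity='critical' → inner[ELSE] → J
ticket_id=804: severity='low' → inner[ELSE] → B
ticket_id=805: severity='low' → inner[reopens < 2] → P
ticket_id=806: severity='high' → outer ELSE → J
ticket_id=807: severity='low' → inner[reopens < 3] → V
ticket_id=808: severity='low' → inner[ELSE] → B
ticket_id=809: severity='high' → outer ELSE → J
ticket_id=810: severity='critical' → inner[age_days < 49] → B
ticket_id=811: severity='high' → outer ELSE → J
ticket_id=812: severity='medium' → outer ELSE → J
ticket_id=813: severity='critical' → inner[age_days < 49] → B

W, B, J, J, B, P, J, V, B, J, B, J, J, B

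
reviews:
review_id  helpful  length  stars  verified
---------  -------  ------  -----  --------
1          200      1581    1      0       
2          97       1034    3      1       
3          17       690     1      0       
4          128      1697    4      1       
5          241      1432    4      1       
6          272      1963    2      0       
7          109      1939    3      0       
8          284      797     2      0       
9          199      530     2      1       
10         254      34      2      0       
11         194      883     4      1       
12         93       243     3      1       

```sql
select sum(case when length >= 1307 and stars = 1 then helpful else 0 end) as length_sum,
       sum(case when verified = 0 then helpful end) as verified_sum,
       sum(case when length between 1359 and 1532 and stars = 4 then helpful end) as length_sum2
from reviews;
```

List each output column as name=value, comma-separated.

length_sum=200, verified_sum=1136, length_sum2=241

[length_sum: length >= 1307 and stars = 1]
review_id=1: ✓ → 200
review_id=2: ✗
review_id=3: ✗
review_id=4: ✗
review_id=5: ✗
review_id=6: ✗
review_id=7: ✗
review_id=8: ✗
review_id=9: ✗
review_id=10: ✗
review_id=11: ✗
review_id=12: ✗
length_sum = 200
—
[verified_sum: verified = 0]
review_id=1: ✓ → 200
review_id=2: ✗
review_id=3: ✓ → 17
review_id=4: ✗
review_id=5: ✗
review_id=6: ✓ → 272
review_id=7: ✓ → 109
review_id=8: ✓ → 284
review_id=9: ✗
review_id=10: ✓ → 254
review_id=11: ✗
review_id=12: ✗
verified_sum = 200 + 17 + 272 + 109 + 284 + 254 = 1136
—
[length_sum2: length between 1359 and 1532 and stars = 4]
review_id=1: ✗
review_id=2: ✗
review_id=3: ✗
review_id=4: ✗
review_id=5: ✓ → 241
review_id=6: ✗
review_id=7: ✗
review_id=8: ✗
review_id=9: ✗
review_id=10: ✗
review_id=11: ✗
review_id=12: ✗
length_sum2 = 241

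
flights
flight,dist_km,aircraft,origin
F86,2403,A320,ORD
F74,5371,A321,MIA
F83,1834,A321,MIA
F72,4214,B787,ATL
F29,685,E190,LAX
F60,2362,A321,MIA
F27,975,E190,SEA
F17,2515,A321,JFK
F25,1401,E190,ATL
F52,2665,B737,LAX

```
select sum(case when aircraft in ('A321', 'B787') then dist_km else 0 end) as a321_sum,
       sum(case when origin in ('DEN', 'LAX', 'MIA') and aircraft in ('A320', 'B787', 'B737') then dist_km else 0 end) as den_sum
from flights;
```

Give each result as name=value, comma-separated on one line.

a321_sum=16296, den_sum=2665

[a321_sum: aircraft in ('A321', 'B787')]
flight=F86: ✗
flight=F74: ✓ → 5371
flight=F83: ✓ → 1834
flight=F72: ✓ → 4214
flight=F29: ✗
flight=F60: ✓ → 2362
flight=F27: ✗
flight=F17: ✓ → 2515
flight=F25: ✗
flight=F52: ✗
a321_sum = 5371 + 1834 + 4214 + 2362 + 2515 = 16296
—
[den_sum: origin in ('DEN', 'LAX', 'MIA') and aircraft in ('A320', 'B787', 'B737')]
flight=F86: ✗
flight=F74: ✗
flight=F83: ✗
flight=F72: ✗
flight=F29: ✗
flight=F60: ✗
flight=F27: ✗
flight=F17: ✗
flight=F25: ✗
flight=F52: ✓ → 2665
den_sum = 2665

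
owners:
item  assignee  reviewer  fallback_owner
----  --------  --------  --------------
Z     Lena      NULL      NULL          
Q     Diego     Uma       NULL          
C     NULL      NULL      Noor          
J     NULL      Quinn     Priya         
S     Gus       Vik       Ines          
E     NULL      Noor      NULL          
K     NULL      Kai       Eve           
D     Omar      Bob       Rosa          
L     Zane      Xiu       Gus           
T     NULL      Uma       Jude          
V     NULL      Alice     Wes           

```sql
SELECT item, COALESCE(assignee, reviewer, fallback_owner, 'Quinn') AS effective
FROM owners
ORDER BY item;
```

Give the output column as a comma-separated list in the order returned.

item=C: assignee=NULL, reviewer=NULL, fallback_owner=Noor → Noor
item=D: assignee=Omar → Omar
item=E: assignee=NULL, reviewer=Noor → Noor
item=J: assignee=NULL, reviewer=Quinn → Quinn
item=K: assignee=NULL, reviewer=Kai → Kai
item=L: assignee=Zane → Zane
item=Q: assignee=Diego → Diego
item=S: assignee=Gus → Gus
item=T: assignee=NULL, reviewer=Uma → Uma
item=V: assignee=NULL, reviewer=Alice → Alice
item=Z: assignee=Lena → Lena

Noor, Omar, Noor, Quinn, Kai, Zane, Diego, Gus, Uma, Alice, Lena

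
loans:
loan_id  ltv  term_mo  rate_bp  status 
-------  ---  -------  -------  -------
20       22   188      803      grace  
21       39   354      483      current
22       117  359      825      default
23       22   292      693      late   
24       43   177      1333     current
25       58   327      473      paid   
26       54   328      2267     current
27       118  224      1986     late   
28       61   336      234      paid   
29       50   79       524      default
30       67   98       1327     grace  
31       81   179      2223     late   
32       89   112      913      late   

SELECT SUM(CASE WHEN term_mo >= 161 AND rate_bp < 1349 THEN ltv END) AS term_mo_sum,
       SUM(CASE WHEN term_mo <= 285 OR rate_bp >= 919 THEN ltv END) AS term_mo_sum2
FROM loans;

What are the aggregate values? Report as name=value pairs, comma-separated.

[term_mo_sum: term_mo >= 161 AND rate_bp < 1349]
loan_id=20: ✓ → 22
loan_id=21: ✓ → 39
loan_id=22: ✓ → 117
loan_id=23: ✓ → 22
loan_id=24: ✓ → 43
loan_id=25: ✓ → 58
loan_id=26: ✗
loan_id=27: ✗
loan_id=28: ✓ → 61
loan_id=29: ✗
loan_id=30: ✗
loan_id=31: ✗
loan_id=32: ✗
term_mo_sum = 22 + 39 + 117 + 22 + 43 + 58 + 61 = 362
—
[term_mo_sum2: term_mo <= 285 OR rate_bp >= 919]
loan_id=20: ✓ → 22
loan_id=21: ✗
loan_id=22: ✗
loan_id=23: ✗
loan_id=24: ✓ → 43
loan_id=25: ✗
loan_id=26: ✓ → 54
loan_id=27: ✓ → 118
loan_id=28: ✗
loan_id=29: ✓ → 50
loan_id=30: ✓ → 67
loan_id=31: ✓ → 81
loan_id=32: ✓ → 89
term_mo_sum2 = 22 + 43 + 54 + 118 + 50 + 67 + 81 + 89 = 524

term_mo_sum=362, term_mo_sum2=524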